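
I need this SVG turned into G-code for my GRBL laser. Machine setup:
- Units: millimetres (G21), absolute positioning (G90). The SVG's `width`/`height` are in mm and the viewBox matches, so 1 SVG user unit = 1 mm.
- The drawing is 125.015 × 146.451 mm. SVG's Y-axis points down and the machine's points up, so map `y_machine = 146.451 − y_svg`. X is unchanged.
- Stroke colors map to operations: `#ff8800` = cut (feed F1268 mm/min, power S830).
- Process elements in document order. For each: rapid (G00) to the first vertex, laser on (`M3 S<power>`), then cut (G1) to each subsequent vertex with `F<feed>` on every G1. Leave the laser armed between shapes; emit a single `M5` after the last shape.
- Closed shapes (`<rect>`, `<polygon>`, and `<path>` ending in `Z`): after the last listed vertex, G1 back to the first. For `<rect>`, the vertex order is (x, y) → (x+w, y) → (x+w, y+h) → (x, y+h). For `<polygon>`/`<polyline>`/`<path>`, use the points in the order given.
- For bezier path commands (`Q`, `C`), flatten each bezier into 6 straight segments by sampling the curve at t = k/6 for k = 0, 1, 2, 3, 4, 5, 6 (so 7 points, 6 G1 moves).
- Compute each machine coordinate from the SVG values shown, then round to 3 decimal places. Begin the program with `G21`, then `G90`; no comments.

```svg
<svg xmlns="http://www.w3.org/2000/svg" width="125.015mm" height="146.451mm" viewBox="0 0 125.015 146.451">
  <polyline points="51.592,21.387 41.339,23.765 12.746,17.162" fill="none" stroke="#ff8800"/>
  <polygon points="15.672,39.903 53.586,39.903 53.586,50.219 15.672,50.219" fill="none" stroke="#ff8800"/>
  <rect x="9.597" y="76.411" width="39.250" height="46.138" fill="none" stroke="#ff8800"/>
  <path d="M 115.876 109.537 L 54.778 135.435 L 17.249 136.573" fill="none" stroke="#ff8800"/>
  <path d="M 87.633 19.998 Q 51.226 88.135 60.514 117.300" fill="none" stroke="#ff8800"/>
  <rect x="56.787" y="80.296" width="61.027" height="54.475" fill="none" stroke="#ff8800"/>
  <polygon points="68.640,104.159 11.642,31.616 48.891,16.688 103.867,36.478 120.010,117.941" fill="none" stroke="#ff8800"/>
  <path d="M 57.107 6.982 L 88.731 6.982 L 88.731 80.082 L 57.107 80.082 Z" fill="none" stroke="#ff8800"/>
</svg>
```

viewBox `0 0 125.015 146.451` with mm width/height → 1 unit = 1 mm. Flip: y_m = 146.451 − y_svg.

**Shape 1** — `<polyline>` open polyline, stroke `#ff8800` → cut (S830, F1268). Machine vertices: (51.592,125.064) → (41.339,122.686) → (12.746,129.289). Open path.

**Shape 2** — `<polygon>` rectangle, stroke `#ff8800` → cut (S830, F1268). Machine vertices: (15.672,106.548) → (53.586,106.548) → (53.586,96.232) → (15.672,96.232) → (15.672,106.548). Closed: final G1 returns to the first vertex.

**Shape 3** — `<rect>` rectangle, stroke `#ff8800` → cut (S830, F1268). Machine vertices: (9.597,70.040) → (48.847,70.040) → (48.847,23.902) → (9.597,23.902) → (9.597,70.040). Closed: final G1 returns to the first vertex.

**Shape 4** — `<path>` open polyline, stroke `#ff8800` → cut (S830, F1268). Machine vertices: (115.876,36.914) → (54.778,11.016) → (17.249,9.878). Open path.

**Shape 5** — `<path>` quadratic bezier, stroke `#ff8800` → cut (S830, F1268). Control points (SVG): P0=(87.633,19.998), P1=(51.226,88.135), P2=(60.514,117.300); sampled at t=k/6. Machine vertices: (87.633,126.453) → (76.767,104.823) → (68.439,85.359) → (62.650,68.059) → (59.399,52.925) → (58.687,39.955) → (60.514,29.151). Open path.

**Shape 6** — `<rect>` rectangle, stroke `#ff8800` → cut (S830, F1268). Machine vertices: (56.787,66.155) → (117.814,66.155) → (117.814,11.680) → (56.787,11.680) → (56.787,66.155). Closed: final G1 returns to the first vertex.

**Shape 7** — `<polygon>` closed polygon, stroke `#ff8800` → cut (S830, F1268). Machine vertices: (68.640,42.292) → (11.642,114.835) → (48.891,129.763) → (103.867,109.973) → (120.010,28.510) → (68.640,42.292). Closed: final G1 returns to the first vertex.

**Shape 8** — `<path>` rectangle, stroke `#ff8800` → cut (S830, F1268). Machine vertices: (57.107,139.469) → (88.731,139.469) → (88.731,66.369) → (57.107,66.369) → (57.107,139.469). Closed: final G1 returns to the first vertex.

G21
G90
G00 X51.592 Y125.064
M3 S830
G1 X41.339 Y122.686 F1268
G1 X12.746 Y129.289 F1268
G00 X15.672 Y106.548
M3 S830
G1 X53.586 Y106.548 F1268
G1 X53.586 Y96.232 F1268
G1 X15.672 Y96.232 F1268
G1 X15.672 Y106.548 F1268
G00 X9.597 Y70.040
M3 S830
G1 X48.847 Y70.040 F1268
G1 X48.847 Y23.902 F1268
G1 X9.597 Y23.902 F1268
G1 X9.597 Y70.040 F1268
G00 X115.876 Y36.914
M3 S830
G1 X54.778 Y11.016 F1268
G1 X17.249 Y9.878 F1268
G00 X87.633 Y126.453
M3 S830
G1 X76.767 Y104.823 F1268
G1 X68.439 Y85.359 F1268
G1 X62.650 Y68.059 F1268
G1 X59.399 Y52.925 F1268
G1 X58.687 Y39.955 F1268
G1 X60.514 Y29.151 F1268
G00 X56.787 Y66.155
M3 S830
G1 X117.814 Y66.155 F1268
G1 X117.814 Y11.680 F1268
G1 X56.787 Y11.680 F1268
G1 X56.787 Y66.155 F1268
G00 X68.640 Y42.292
M3 S830
G1 X11.642 Y114.835 F1268
G1 X48.891 Y129.763 F1268
G1 X103.867 Y109.973 F1268
G1 X120.010 Y28.510 F1268
G1 X68.640 Y42.292 F1268
G00 X57.107 Y139.469
M3 S830
G1 X88.731 Y139.469 F1268
G1 X88.731 Y66.369 F1268
G1 X57.107 Y66.369 F1268
G1 X57.107 Y139.469 F1268
M5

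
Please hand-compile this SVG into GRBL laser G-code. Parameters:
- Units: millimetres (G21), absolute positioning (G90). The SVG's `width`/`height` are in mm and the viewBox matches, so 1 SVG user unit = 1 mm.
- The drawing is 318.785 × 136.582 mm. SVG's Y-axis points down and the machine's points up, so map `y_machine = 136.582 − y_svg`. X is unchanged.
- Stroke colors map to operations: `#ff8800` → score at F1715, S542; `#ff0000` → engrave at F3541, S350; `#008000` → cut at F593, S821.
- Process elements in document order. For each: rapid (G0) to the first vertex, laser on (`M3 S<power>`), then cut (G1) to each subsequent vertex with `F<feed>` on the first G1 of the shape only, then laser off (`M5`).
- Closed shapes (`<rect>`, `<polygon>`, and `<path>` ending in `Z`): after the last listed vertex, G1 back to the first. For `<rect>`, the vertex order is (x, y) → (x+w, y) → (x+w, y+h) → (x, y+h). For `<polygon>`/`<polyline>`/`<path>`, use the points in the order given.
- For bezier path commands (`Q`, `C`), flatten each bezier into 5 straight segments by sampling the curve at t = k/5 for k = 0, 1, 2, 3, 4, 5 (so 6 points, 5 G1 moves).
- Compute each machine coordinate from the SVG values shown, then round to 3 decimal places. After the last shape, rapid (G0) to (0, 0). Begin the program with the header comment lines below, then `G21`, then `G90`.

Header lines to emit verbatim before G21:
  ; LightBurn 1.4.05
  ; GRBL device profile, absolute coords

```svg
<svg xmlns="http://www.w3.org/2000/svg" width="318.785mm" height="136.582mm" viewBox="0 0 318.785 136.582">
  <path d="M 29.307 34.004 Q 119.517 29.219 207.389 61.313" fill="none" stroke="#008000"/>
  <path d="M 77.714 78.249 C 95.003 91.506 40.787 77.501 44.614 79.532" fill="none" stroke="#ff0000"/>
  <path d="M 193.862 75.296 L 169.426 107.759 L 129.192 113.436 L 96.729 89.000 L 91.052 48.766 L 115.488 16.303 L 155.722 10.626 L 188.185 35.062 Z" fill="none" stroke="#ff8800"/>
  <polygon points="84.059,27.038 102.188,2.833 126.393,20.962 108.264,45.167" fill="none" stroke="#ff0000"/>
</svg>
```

Since the viewBox matches the mm dimensions, user units are millimetres directly. The only transform is the Y-flip y_m = 136.582 − y_svg.

Shape 1 is a quadratic bezier drawn with `<path>`. Its stroke #008000 means cut at S821, F593. After flipping Y the toolpath is (29.307,102.578) → (65.297,103.017) → (101.101,100.505) → (136.717,95.044) → (172.147,86.631) → (207.389,75.269).

Shape 2 is a cubic bezier drawn with `<path>`. Its stroke #ff0000 means engrave at S350, F3541. After flipping Y the toolpath is (77.714,58.333) → (80.543,53.304) → (72.429,52.739) → (59.591,54.561) → (48.247,56.691) → (44.614,57.050).

Shape 3 is a regular polygon drawn with `<path>`. Its stroke #ff8800 means score at S542, F1715. After flipping Y the toolpath is (193.862,61.286) → (169.426,28.823) → (129.192,23.146) → (96.729,47.582) → (91.052,87.816) → (115.488,120.279) → (155.722,125.956) → (188.185,101.520) → (193.862,61.286), returning to the start.

Shape 4 is a regular polygon drawn with `<polygon>`. Its stroke #ff0000 means engrave at S350, F3541. After flipping Y the toolpath is (84.059,109.544) → (102.188,133.749) → (126.393,115.620) → (108.264,91.415) → (84.059,109.544), returning to the start.

; LightBurn 1.4.05
; GRBL device profile, absolute coords
G21
G90
G0 X29.307 Y102.578
M3 S821
G1 X65.297 Y103.017 F593
G1 X101.101 Y100.505
G1 X136.717 Y95.044
G1 X172.147 Y86.631
G1 X207.389 Y75.269
M5
G0 X77.714 Y58.333
M3 S350
G1 X80.543 Y53.304 F3541
G1 X72.429 Y52.739
G1 X59.591 Y54.561
G1 X48.247 Y56.691
G1 X44.614 Y57.050
M5
G0 X193.862 Y61.286
M3 S542
G1 X169.426 Y28.823 F1715
G1 X129.192 Y23.146
G1 X96.729 Y47.582
G1 X91.052 Y87.816
G1 X115.488 Y120.279
G1 X155.722 Y125.956
G1 X188.185 Y101.520
G1 X193.862 Y61.286
M5
G0 X84.059 Y109.544
M3 S350
G1 X102.188 Y133.749 F3541
G1 X126.393 Y115.620
G1 X108.264 Y91.415
G1 X84.059 Y109.544
M5
G0 X0.000 Y0.000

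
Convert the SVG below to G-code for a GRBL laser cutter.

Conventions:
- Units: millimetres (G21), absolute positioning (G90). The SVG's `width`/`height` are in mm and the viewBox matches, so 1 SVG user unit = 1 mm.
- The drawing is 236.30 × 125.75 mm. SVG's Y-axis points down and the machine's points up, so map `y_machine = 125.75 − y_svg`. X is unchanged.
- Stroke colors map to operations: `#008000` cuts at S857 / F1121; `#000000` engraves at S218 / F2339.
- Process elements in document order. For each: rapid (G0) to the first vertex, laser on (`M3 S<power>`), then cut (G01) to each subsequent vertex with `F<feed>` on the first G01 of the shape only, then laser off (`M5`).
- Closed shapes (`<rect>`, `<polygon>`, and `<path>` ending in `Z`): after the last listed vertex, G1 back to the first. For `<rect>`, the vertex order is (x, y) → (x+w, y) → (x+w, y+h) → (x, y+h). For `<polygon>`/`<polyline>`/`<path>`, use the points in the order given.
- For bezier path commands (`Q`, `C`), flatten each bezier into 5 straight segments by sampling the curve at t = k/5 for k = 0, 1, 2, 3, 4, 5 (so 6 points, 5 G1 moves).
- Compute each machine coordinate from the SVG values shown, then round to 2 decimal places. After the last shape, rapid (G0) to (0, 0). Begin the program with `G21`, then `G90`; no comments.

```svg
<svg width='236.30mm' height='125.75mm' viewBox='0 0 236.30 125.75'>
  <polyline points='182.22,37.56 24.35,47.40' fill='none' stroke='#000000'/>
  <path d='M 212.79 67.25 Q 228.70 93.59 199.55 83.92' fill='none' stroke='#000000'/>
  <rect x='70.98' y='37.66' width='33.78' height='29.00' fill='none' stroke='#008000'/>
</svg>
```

G21
G90
G0 X182.22 Y88.19
M3 S218
G01 X24.35 Y78.35 F2339
M5
G0 X212.79 Y58.50
M3 S218
G01 X217.35 Y49.40 F2339
G01 X218.31 Y43.19
G01 X215.66 Y39.86
G01 X209.41 Y39.40
G01 X199.55 Y41.83
M5
G0 X70.98 Y88.09
M3 S857
G01 X104.76 Y88.09 F1121
G01 X104.76 Y59.09
G01 X70.98 Y59.09
G01 X70.98 Y88.09
M5
G0 X0.00 Y0.00

viewBox `0 0 236.30 125.75` with mm width/height → 1 unit = 1 mm. Flip: y_m = 125.75 − y_svg.

**Shape 1** — `<polyline>` line segment, stroke `#000000` → engrave (S218, F2339). Machine vertices: (182.22,88.19) → (24.35,78.35). Open path.

**Shape 2** — `<path>` quadratic bezier, stroke `#000000` → engrave (S218, F2339). Control points (SVG): P0=(212.79,67.25), P1=(228.70,93.59), P2=(199.55,83.92); sampled at t=k/5. Machine vertices: (212.79,58.50) → (217.35,49.40) → (218.31,43.19) → (215.66,39.86) → (209.41,39.40) → (199.55,41.83). Open path.

**Shape 3** — `<rect>` rectangle, stroke `#008000` → cut (S857, F1121). Machine vertices: (70.98,88.09) → (104.76,88.09) → (104.76,59.09) → (70.98,59.09) → (70.98,88.09). Closed: final G1 returns to the first vertex.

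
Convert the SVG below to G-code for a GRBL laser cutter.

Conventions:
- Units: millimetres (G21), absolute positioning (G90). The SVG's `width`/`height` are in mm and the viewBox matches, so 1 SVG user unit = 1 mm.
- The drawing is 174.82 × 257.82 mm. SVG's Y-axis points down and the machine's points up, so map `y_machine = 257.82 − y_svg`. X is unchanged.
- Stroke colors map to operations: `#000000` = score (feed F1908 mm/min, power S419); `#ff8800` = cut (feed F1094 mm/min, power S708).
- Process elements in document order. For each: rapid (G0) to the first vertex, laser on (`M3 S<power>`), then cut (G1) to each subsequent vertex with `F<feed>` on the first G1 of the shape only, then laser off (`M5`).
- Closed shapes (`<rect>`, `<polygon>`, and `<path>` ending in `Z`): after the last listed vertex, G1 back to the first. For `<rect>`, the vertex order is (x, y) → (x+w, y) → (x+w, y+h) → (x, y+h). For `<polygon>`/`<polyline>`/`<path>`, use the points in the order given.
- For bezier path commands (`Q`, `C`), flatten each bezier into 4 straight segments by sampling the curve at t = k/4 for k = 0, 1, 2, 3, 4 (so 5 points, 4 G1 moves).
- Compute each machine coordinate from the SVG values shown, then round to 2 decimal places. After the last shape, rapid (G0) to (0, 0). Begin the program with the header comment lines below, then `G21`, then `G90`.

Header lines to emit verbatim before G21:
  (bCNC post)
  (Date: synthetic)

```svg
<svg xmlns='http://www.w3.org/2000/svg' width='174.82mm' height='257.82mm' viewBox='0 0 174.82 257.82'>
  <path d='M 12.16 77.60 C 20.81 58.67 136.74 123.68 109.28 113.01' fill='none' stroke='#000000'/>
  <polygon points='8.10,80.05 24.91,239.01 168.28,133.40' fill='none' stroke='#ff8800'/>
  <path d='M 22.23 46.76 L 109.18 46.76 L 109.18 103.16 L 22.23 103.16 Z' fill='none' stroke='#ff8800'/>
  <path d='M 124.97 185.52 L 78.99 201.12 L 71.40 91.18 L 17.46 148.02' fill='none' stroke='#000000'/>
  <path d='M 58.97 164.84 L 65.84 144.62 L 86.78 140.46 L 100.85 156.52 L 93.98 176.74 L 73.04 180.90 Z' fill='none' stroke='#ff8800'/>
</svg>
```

(bCNC post)
(Date: synthetic)
G21
G90
G0 X12.16 Y180.22
M3 S419
G1 X34.85 Y181.17 F1908
G1 X74.26 Y165.61
G1 X106.91 Y148.50
G1 X109.28 Y144.81
M5
G0 X8.10 Y177.77
M3 S708
G1 X24.91 Y18.81 F1094
G1 X168.28 Y124.42
G1 X8.10 Y177.77
M5
G0 X22.23 Y211.06
M3 S708
G1 X109.18 Y211.06 F1094
G1 X109.18 Y154.66
G1 X22.23 Y154.66
G1 X22.23 Y211.06
M5
G0 X124.97 Y72.30
M3 S419
G1 X78.99 Y56.70 F1908
G1 X71.40 Y166.64
G1 X17.46 Y109.80
M5
G0 X58.97 Y92.98
M3 S708
G1 X65.84 Y113.20 F1094
G1 X86.78 Y117.36
G1 X100.85 Y101.30
G1 X93.98 Y81.08
G1 X73.04 Y76.92
G1 X58.97 Y92.98
M5
G0 X0.00 Y0.00

1 u = 1 mm; y_m = 257.82 − y.

[1] `<path>` cubic bezier, #000000→score S419 F1908: (12.16,180.22) → (34.85,181.17) → (74.26,165.61) → (106.91,148.50) → (109.28,144.81)

[2] `<polygon>` closed polygon, #ff8800→cut S708 F1094: (8.10,177.77) → (24.91,18.81) → (168.28,124.42) → (8.10,177.77) (closed)

[3] `<path>` rectangle, #ff8800→cut S708 F1094: (22.23,211.06) → (109.18,211.06) → (109.18,154.66) → (22.23,154.66) → (22.23,211.06) (closed)

[4] `<path>` open polyline, #000000→score S419 F1908: (124.97,72.30) → (78.99,56.70) → (71.40,166.64) → (17.46,109.80)

[5] `<path>` regular polygon, #ff8800→cut S708 F1094: (58.97,92.98) → (65.84,113.20) → (86.78,117.36) → (100.85,101.30) → (93.98,81.08) → (73.04,76.92) → (58.97,92.98) (closed)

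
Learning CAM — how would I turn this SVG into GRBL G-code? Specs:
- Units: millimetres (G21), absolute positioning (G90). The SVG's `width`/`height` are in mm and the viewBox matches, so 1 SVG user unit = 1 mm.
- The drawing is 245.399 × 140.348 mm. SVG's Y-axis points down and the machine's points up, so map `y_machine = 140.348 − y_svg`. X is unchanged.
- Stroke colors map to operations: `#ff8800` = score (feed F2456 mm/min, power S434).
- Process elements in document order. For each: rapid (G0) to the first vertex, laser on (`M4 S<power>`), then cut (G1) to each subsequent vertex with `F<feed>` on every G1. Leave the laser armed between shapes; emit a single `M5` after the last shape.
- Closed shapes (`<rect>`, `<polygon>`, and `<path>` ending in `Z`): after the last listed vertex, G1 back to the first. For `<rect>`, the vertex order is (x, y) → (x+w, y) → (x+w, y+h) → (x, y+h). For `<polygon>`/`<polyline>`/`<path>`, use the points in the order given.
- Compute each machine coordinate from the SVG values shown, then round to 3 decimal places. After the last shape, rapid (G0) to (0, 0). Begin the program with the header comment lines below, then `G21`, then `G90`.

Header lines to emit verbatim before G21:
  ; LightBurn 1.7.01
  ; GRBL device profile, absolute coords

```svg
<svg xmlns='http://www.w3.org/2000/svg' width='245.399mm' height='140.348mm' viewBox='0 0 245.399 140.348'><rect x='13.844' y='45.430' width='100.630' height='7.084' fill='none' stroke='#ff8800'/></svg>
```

; LightBurn 1.7.01
; GRBL device profile, absolute coords
G21
G90
G0 X13.844 Y94.918
M4 S434
G1 X114.474 Y94.918 F2456
G1 X114.474 Y87.834 F2456
G1 X13.844 Y87.834 F2456
G1 X13.844 Y94.918 F2456
M5
G0 X0.000 Y0.000

1 u = 1 mm; y_m = 140.348 − y.

[1] `<rect>` rectangle, #ff8800→score S434 F2456: (13.844,94.918) → (114.474,94.918) → (114.474,87.834) → (13.844,87.834) → (13.844,94.918) (closed)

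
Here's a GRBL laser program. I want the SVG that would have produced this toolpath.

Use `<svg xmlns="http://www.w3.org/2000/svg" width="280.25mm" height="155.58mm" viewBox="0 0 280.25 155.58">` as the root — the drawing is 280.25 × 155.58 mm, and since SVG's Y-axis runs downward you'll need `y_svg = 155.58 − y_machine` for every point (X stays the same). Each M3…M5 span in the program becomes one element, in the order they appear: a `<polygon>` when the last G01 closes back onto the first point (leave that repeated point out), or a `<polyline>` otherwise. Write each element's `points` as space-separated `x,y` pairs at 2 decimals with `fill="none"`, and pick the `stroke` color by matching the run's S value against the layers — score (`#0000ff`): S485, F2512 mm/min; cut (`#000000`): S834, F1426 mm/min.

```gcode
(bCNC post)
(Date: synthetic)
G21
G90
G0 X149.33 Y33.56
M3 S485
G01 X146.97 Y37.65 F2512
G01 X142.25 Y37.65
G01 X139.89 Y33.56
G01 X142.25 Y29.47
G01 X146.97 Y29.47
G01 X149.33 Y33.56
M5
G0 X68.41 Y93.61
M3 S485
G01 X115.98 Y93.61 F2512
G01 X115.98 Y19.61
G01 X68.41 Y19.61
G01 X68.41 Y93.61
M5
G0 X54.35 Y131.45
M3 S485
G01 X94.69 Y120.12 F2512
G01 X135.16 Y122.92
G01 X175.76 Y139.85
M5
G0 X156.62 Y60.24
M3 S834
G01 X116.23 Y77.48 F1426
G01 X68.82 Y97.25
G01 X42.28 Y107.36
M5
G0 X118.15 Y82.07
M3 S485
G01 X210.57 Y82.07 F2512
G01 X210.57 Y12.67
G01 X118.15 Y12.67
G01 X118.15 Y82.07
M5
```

Each laser-on run becomes one SVG element. Flip Y back into SVG space with y_svg = 155.58 − y_machine.

Run 1: S485 ⇒ score layer `#0000ff`. The run returns to its start, so emit a `<polygon>` with points (Y-flipped): 149.33,122.02 146.97,117.93 142.25,117.93 139.89,122.02 142.25,126.11 146.97,126.11.

Run 2: the run's S485 means `#0000ff` (score). The run returns to its start, so emit a `<polygon>` with points (Y-flipped): 68.41,61.97 115.98,61.97 115.98,135.97 68.41,135.97.

Run 3: power S485 maps to stroke `#0000ff` (score). The run is open, so emit a `<polyline>` with points (Y-flipped): 54.35,24.13 94.69,35.46 135.16,32.66 175.76,15.73.

Run 4: power S834 maps to stroke `#000000` (cut). The run is open, so emit a `<polyline>` with points (Y-flipped): 156.62,95.34 116.23,78.10 68.82,58.33 42.28,48.22.

Run 5: the run's S485 means `#0000ff` (score). The run returns to its start, so emit a `<polygon>` with points (Y-flipped): 118.15,73.51 210.57,73.51 210.57,142.91 118.15,142.91.

<svg xmlns="http://www.w3.org/2000/svg" width="280.25mm" height="155.58mm" viewBox="0 0 280.25 155.58">
  <polygon points="149.33,122.02 146.97,117.93 142.25,117.93 139.89,122.02 142.25,126.11 146.97,126.11" fill="none" stroke="#0000ff"/>
  <polygon points="68.41,61.97 115.98,61.97 115.98,135.97 68.41,135.97" fill="none" stroke="#0000ff"/>
  <polyline points="54.35,24.13 94.69,35.46 135.16,32.66 175.76,15.73" fill="none" stroke="#0000ff"/>
  <polyline points="156.62,95.34 116.23,78.10 68.82,58.33 42.28,48.22" fill="none" stroke="#000000"/>
  <polygon points="118.15,73.51 210.57,73.51 210.57,142.91 118.15,142.91" fill="none" stroke="#0000ff"/>
</svg>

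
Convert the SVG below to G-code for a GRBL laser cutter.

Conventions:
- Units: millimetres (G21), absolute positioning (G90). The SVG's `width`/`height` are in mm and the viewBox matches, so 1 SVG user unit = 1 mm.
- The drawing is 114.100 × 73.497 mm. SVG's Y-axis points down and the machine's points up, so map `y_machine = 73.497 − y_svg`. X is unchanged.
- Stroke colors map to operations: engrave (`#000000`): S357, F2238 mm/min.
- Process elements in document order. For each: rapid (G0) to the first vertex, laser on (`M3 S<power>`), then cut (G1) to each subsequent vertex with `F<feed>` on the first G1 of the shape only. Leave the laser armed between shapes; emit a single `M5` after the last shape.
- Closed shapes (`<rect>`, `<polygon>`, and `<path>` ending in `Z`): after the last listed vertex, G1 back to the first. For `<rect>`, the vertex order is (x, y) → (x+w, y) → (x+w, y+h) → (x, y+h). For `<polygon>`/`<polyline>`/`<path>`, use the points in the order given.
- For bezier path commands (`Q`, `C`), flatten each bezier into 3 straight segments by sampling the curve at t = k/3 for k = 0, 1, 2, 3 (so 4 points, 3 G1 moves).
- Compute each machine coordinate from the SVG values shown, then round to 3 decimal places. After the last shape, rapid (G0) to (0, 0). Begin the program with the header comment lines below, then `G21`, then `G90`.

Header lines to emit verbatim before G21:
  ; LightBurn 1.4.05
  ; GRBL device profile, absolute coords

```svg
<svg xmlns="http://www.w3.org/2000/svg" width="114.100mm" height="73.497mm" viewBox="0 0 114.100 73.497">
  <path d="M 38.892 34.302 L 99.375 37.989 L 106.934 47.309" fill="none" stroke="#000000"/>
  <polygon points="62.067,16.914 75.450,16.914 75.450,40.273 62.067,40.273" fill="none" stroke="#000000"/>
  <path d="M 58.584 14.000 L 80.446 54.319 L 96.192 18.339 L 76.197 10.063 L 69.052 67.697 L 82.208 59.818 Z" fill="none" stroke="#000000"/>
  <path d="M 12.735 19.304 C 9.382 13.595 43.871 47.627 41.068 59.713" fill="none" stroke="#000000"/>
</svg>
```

; LightBurn 1.4.05
; GRBL device profile, absolute coords
G21
G90
G0 X38.892 Y39.195
M3 S357
G1 X99.375 Y35.508 F2238
G1 X106.934 Y26.188
G0 X62.067 Y56.583
M3 S357
G1 X75.450 Y56.583 F2238
G1 X75.450 Y33.224
G1 X62.067 Y33.224
G1 X62.067 Y56.583
G0 X58.584 Y59.497
M3 S357
G1 X80.446 Y19.178 F2238
G1 X96.192 Y55.158
G1 X76.197 Y63.434
G1 X69.052 Y5.800
G1 X82.208 Y13.679
G1 X58.584 Y59.497
G0 X12.735 Y54.193
M3 S357
G1 X19.213 Y48.940 F2238
G1 X34.223 Y30.901
G1 X41.068 Y13.784
M5
G0 X0.000 Y0.000

Since the viewBox matches the mm dimensions, user units are millimetres directly. The only transform is the Y-flip y_m = 73.497 − y_svg.

Shape 1 is a open polyline drawn with `<path>`. Its stroke #000000 means engrave at S357, F2238. After flipping Y the toolpath is (38.892,39.195) → (99.375,35.508) → (106.934,26.188).

Shape 2 is a rectangle drawn with `<polygon>`. Its stroke #000000 means engrave at S357, F2238. After flipping Y the toolpath is (62.067,56.583) → (75.450,56.583) → (75.450,33.224) → (62.067,33.224) → (62.067,56.583), returning to the start.

Shape 3 is a closed polygon drawn with `<path>`. Its stroke #000000 means engrave at S357, F2238. After flipping Y the toolpath is (58.584,59.497) → (80.446,19.178) → (96.192,55.158) → (76.197,63.434) → (69.052,5.800) → (82.208,13.679) → (58.584,59.497), returning to the start.

Shape 4 is a cubic bezier drawn with `<path>`. Its stroke #000000 means engrave at S357, F2238. After flipping Y the toolpath is (12.735,54.193) → (19.213,48.940) → (34.223,30.901) → (41.068,13.784).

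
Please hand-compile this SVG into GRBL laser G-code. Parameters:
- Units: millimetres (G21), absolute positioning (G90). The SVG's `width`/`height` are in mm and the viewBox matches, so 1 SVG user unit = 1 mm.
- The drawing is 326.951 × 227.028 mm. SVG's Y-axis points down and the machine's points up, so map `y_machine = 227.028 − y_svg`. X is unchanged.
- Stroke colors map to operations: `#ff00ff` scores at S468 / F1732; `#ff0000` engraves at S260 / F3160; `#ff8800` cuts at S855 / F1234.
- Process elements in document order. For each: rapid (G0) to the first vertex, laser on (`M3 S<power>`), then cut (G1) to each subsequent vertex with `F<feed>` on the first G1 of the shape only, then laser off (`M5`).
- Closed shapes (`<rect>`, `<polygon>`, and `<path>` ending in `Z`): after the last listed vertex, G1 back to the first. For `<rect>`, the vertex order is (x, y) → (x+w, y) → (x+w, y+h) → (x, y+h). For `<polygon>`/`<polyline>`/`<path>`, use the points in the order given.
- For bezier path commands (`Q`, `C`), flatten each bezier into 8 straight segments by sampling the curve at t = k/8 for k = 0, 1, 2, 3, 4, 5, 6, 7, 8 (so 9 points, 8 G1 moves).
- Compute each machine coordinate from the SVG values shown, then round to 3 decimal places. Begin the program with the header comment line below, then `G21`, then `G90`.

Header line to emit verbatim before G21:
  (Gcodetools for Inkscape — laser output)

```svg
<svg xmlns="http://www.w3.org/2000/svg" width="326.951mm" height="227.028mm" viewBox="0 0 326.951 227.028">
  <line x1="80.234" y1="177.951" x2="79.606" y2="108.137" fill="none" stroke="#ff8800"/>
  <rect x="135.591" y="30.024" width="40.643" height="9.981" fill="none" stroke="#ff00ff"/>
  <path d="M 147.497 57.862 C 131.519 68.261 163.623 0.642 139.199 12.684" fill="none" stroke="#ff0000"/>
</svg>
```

(Gcodetools for Inkscape — laser output)
G21
G90
G0 X80.234 Y49.077
M3 S855
G1 X79.606 Y118.891 F1234
M5
G0 X135.591 Y197.004
M3 S468
G1 X176.234 Y197.004 F1732
G1 X176.234 Y187.023
G1 X135.591 Y187.023
G1 X135.591 Y197.004
M5
G0 X147.497 Y169.166
M3 S260
G1 X143.555 Y168.616 F3160
G1 X142.894 Y173.531
G1 X144.290 Y182.066
G1 X146.515 Y192.371
G1 X148.345 Y202.599
G1 X148.553 Y210.903
G1 X145.913 Y215.434
G1 X139.199 Y214.344
M5

1 u = 1 mm; y_m = 227.028 − y.

[1] `<line>` line segment, #ff8800→cut S855 F1234: (80.234,49.077) → (79.606,118.891)

[2] `<rect>` rectangle, #ff00ff→score S468 F1732: (135.591,197.004) → (176.234,197.004) → (176.234,187.023) → (135.591,187.023) → (135.591,197.004) (closed)

[3] `<path>` cubic bezier, #ff0000→engrave S260 F3160: (147.497,169.166) → (143.555,168.616) → (142.894,173.531) → (144.290,182.066) → (146.515,192.371) → (148.345,202.599) → (148.553,210.903) → (145.913,215.434) → (139.199,214.344)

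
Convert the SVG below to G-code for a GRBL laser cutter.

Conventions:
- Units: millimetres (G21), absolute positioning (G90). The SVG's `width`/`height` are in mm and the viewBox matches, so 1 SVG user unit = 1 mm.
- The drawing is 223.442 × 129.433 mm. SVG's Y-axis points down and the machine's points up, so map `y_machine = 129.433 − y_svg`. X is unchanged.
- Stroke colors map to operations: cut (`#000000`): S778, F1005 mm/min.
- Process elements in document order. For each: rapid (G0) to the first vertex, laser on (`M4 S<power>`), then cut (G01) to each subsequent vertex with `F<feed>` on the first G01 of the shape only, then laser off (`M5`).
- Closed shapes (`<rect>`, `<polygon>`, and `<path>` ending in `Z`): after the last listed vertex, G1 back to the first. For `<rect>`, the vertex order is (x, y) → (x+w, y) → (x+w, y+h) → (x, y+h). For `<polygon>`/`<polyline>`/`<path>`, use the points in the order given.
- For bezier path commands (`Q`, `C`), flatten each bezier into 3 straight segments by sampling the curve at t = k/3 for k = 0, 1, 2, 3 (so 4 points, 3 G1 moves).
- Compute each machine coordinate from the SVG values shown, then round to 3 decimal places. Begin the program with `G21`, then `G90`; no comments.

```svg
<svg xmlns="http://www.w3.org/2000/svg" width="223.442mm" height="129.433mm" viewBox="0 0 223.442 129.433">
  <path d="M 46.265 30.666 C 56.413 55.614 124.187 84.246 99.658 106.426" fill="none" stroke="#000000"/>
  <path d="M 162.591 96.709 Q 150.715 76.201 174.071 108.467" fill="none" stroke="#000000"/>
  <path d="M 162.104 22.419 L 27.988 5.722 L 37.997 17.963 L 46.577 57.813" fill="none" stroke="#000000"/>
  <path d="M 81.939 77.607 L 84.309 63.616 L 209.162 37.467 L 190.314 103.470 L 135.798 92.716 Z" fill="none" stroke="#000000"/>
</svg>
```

G21
G90
G0 X46.265 Y98.767
M4 S778
G01 X70.069 Y72.966 F1005
G01 X98.972 Y46.962
G01 X99.658 Y23.007
M5
G0 X162.591 Y32.724
M4 S778
G01 X158.588 Y40.532 F1005
G01 X162.415 Y36.613
G01 X174.071 Y20.966
M5
G0 X162.104 Y107.014
M4 S778
G01 X27.988 Y123.711 F1005
G01 X37.997 Y111.470
G01 X46.577 Y71.620
M5
G0 X81.939 Y51.826
M4 S778
G01 X84.309 Y65.817 F1005
G01 X209.162 Y91.966
G01 X190.314 Y25.963
G01 X135.798 Y36.717
G01 X81.939 Y51.826
M5

Since the viewBox matches the mm dimensions, user units are millimetres directly. The only transform is the Y-flip y_m = 129.433 − y_svg.

Shape 1 is a cubic bezier drawn with `<path>`. Its stroke #000000 means cut at S778, F1005. After flipping Y the toolpath is (46.265,98.767) → (70.069,72.966) → (98.972,46.962) → (99.658,23.007).

Shape 2 is a quadratic bezier drawn with `<path>`. Its stroke #000000 means cut at S778, F1005. After flipping Y the toolpath is (162.591,32.724) → (158.588,40.532) → (162.415,36.613) → (174.071,20.966).

Shape 3 is a open polyline drawn with `<path>`. Its stroke #000000 means cut at S778, F1005. After flipping Y the toolpath is (162.104,107.014) → (27.988,123.711) → (37.997,111.470) → (46.577,71.620).

Shape 4 is a closed polygon drawn with `<path>`. Its stroke #000000 means cut at S778, F1005. After flipping Y the toolpath is (81.939,51.826) → (84.309,65.817) → (209.162,91.966) → (190.314,25.963) → (135.798,36.717) → (81.939,51.826), returning to the start.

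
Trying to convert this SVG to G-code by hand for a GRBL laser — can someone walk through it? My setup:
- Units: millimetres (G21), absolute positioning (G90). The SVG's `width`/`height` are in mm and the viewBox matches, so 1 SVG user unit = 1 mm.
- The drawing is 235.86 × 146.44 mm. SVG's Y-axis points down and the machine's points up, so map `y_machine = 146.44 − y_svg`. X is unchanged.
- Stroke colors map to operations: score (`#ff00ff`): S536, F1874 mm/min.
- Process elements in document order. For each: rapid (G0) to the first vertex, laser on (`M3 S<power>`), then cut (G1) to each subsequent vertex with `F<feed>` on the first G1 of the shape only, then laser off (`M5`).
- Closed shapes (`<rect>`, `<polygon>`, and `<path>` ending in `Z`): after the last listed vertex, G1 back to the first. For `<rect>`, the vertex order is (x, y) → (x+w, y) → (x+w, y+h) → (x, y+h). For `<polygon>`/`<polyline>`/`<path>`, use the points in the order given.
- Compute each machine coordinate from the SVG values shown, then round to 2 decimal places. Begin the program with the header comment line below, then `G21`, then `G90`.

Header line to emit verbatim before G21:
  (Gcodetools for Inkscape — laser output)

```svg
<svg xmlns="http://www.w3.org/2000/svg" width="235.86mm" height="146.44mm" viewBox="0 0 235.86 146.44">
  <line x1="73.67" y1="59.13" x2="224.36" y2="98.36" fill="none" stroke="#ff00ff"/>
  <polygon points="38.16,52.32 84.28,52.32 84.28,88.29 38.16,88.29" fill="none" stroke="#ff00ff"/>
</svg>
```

1 u = 1 mm; y_m = 146.44 − y.

[1] `<line>` line segment, #ff00ff→score S536 F1874: (73.67,87.31) → (224.36,48.08)

[2] `<polygon>` rectangle, #ff00ff→score S536 F1874: (38.16,94.12) → (84.28,94.12) → (84.28,58.15) → (38.16,58.15) → (38.16,94.12) (closed)

(Gcodetools for Inkscape — laser output)
G21
G90
G0 X73.67 Y87.31
M3 S536
G1 X224.36 Y48.08 F1874
M5
G0 X38.16 Y94.12
M3 S536
G1 X84.28 Y94.12 F1874
G1 X84.28 Y58.15
G1 X38.16 Y58.15
G1 X38.16 Y94.12
M5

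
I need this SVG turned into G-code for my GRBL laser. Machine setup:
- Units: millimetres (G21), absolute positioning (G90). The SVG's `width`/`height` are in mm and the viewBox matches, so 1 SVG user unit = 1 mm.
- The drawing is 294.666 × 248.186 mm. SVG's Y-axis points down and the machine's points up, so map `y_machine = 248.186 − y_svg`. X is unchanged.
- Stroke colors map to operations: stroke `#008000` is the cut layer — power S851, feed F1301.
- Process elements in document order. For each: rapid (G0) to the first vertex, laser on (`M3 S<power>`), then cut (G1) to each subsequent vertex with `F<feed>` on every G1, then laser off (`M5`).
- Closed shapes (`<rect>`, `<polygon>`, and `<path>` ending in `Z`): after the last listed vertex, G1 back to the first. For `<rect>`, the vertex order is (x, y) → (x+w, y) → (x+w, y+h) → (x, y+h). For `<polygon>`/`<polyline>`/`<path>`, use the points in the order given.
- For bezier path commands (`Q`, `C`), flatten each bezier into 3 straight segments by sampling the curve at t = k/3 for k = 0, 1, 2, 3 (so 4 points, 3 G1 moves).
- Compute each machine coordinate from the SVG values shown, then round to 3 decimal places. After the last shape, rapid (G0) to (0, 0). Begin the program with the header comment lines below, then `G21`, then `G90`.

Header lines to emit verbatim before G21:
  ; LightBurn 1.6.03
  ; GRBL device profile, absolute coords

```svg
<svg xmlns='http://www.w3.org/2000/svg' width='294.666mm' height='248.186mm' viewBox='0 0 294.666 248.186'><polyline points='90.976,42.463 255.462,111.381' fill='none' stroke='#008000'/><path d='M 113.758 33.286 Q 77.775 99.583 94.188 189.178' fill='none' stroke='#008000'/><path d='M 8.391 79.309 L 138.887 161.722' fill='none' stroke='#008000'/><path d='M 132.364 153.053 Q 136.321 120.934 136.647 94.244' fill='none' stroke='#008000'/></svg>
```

; LightBurn 1.6.03
; GRBL device profile, absolute coords
G21
G90
G0 X90.976 Y205.723
M3 S851
G1 X255.462 Y136.805 F1301
M5
G0 X113.758 Y214.900
M3 S851
G1 X95.591 Y168.113 F1301
G1 X89.068 Y116.149 F1301
G1 X94.188 Y59.008 F1301
M5
G0 X8.391 Y168.877
M3 S851
G1 X138.887 Y86.464 F1301
M5
G0 X132.364 Y95.133
M3 S851
G1 X134.599 Y115.942 F1301
G1 X136.026 Y135.545 F1301
G1 X136.647 Y153.942 F1301
M5
G0 X0.000 Y0.000

1 u = 1 mm; y_m = 248.186 − y.

[1] `<polyline>` line segment, #008000→cut S851 F1301: (90.976,205.723) → (255.462,136.805)

[2] `<path>` quadratic bezier, #008000→cut S851 F1301: (113.758,214.900) → (95.591,168.113) → (89.068,116.149) → (94.188,59.008)

[3] `<path>` line segment, #008000→cut S851 F1301: (8.391,168.877) → (138.887,86.464)

[4] `<path>` quadratic bezier, #008000→cut S851 F1301: (132.364,95.133) → (134.599,115.942) → (136.026,135.545) → (136.647,153.942)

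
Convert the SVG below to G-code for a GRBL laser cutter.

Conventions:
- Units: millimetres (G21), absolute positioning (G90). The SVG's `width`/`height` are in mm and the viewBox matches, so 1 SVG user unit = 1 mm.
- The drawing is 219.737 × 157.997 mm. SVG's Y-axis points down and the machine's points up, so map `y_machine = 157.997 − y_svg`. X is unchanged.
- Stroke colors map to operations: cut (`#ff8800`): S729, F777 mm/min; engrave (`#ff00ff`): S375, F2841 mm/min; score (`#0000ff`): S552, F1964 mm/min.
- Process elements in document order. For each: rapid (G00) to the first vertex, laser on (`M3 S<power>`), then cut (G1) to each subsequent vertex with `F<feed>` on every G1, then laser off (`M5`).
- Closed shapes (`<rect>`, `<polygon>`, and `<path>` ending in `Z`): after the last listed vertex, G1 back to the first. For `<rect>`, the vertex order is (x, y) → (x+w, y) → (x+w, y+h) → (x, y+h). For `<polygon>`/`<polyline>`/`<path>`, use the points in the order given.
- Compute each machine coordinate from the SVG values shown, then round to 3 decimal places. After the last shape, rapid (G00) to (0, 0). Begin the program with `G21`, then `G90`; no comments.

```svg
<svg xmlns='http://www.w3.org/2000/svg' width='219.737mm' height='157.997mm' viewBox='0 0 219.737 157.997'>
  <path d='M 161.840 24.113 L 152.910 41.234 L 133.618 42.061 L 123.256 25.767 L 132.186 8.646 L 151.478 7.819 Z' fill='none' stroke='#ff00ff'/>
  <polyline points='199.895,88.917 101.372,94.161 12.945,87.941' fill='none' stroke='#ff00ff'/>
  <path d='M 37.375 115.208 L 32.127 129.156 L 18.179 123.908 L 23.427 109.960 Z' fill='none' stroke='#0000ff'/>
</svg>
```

G21
G90
G00 X161.840 Y133.884
M3 S375
G1 X152.910 Y116.763 F2841
G1 X133.618 Y115.936 F2841
G1 X123.256 Y132.230 F2841
G1 X132.186 Y149.351 F2841
G1 X151.478 Y150.178 F2841
G1 X161.840 Y133.884 F2841
M5
G00 X199.895 Y69.080
M3 S375
G1 X101.372 Y63.836 F2841
G1 X12.945 Y70.056 F2841
M5
G00 X37.375 Y42.789
M3 S552
G1 X32.127 Y28.841 F1964
G1 X18.179 Y34.089 F1964
G1 X23.427 Y48.037 F1964
G1 X37.375 Y42.789 F1964
M5
G00 X0.000 Y0.000

Since the viewBox matches the mm dimensions, user units are millimetres directly. The only transform is the Y-flip y_m = 157.997 − y_svg.

Shape 1 is a regular polygon drawn with `<path>`. Its stroke #ff00ff means engrave at S375, F2841. After flipping Y the toolpath is (161.840,133.884) → (152.910,116.763) → (133.618,115.936) → (123.256,132.230) → (132.186,149.351) → (151.478,150.178) → (161.840,133.884), returning to the start.

Shape 2 is a open polyline drawn with `<polyline>`. Its stroke #ff00ff means engrave at S375, F2841. After flipping Y the toolpath is (199.895,69.080) → (101.372,63.836) → (12.945,70.056).

Shape 3 is a regular polygon drawn with `<path>`. Its stroke #0000ff means score at S552, F1964. After flipping Y the toolpath is (37.375,42.789) → (32.127,28.841) → (18.179,34.089) → (23.427,48.037) → (37.375,42.789), returning to the start.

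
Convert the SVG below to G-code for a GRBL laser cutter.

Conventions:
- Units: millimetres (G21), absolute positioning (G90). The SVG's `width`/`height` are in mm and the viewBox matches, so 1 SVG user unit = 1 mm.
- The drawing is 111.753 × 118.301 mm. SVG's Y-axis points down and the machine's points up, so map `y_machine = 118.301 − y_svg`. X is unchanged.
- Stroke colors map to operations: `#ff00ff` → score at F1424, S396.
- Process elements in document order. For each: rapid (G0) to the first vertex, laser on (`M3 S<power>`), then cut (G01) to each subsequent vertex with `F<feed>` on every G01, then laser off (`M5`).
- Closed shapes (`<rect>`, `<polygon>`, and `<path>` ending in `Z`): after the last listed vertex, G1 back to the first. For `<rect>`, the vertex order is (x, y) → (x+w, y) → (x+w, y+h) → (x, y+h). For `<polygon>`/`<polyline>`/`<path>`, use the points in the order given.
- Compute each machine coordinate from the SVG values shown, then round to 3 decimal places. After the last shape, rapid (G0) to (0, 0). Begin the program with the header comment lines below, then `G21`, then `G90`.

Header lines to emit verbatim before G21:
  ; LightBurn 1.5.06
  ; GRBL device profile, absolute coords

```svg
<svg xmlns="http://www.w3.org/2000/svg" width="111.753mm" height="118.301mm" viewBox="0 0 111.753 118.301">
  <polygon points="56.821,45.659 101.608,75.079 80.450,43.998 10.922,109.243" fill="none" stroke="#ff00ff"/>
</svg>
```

; LightBurn 1.5.06
; GRBL device profile, absolute coords
G21
G90
G0 X56.821 Y72.642
M3 S396
G01 X101.608 Y43.222 F1424
G01 X80.450 Y74.303 F1424
G01 X10.922 Y9.058 F1424
G01 X56.821 Y72.642 F1424
M5
G0 X0.000 Y0.000

1 u = 1 mm; y_m = 118.301 − y.

[1] `<polygon>` closed polygon, #ff00ff→score S396 F1424: (56.821,72.642) → (101.608,43.222) → (80.450,74.303) → (10.922,9.058) → (56.821,72.642) (closed)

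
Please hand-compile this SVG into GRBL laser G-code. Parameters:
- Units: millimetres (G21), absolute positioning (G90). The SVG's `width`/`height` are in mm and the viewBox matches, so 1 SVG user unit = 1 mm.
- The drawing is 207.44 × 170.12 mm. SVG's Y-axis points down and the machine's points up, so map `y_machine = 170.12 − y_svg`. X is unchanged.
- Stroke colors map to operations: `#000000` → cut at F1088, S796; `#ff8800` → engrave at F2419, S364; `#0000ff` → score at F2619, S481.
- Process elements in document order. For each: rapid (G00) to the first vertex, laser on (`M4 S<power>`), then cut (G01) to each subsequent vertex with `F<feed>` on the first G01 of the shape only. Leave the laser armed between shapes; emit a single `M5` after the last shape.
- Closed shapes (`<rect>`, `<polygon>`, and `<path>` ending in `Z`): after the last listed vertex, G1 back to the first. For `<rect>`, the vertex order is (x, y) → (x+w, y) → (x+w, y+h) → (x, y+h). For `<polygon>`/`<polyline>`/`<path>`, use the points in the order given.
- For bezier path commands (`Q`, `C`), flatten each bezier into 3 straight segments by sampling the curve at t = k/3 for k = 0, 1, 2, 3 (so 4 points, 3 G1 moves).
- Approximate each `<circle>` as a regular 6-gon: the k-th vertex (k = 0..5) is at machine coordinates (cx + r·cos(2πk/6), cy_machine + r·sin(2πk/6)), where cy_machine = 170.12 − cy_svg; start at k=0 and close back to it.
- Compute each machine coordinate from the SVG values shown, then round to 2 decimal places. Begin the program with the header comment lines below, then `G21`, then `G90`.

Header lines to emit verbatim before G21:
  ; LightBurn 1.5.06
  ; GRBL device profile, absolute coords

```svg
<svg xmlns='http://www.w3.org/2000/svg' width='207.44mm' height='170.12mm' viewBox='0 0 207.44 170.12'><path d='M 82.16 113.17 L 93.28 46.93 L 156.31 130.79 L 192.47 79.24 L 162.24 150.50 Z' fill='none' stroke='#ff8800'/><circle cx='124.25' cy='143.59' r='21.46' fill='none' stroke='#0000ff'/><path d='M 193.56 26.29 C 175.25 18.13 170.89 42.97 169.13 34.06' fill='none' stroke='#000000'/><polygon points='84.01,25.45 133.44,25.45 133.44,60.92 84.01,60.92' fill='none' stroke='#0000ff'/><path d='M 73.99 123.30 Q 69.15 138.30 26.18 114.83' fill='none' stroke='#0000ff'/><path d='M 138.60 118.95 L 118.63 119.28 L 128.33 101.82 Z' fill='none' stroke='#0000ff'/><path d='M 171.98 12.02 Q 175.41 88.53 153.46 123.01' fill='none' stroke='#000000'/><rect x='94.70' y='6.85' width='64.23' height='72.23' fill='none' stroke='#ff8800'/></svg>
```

; LightBurn 1.5.06
; GRBL device profile, absolute coords
G21
G90
G00 X82.16 Y56.95
M4 S364
G01 X93.28 Y123.19 F2419
G01 X156.31 Y39.33
G01 X192.47 Y90.88
G01 X162.24 Y19.62
G01 X82.16 Y56.95
G00 X145.71 Y26.53
M4 S481
G01 X134.98 Y45.11 F2619
G01 X113.52 Y45.11
G01 X102.79 Y26.53
G01 X113.52 Y7.95
G01 X134.98 Y7.95
G01 X145.71 Y26.53
G00 X193.56 Y143.83
M4 S796
G01 X179.48 Y143.46 F1088
G01 X172.18 Y135.93
G01 X169.13 Y136.06
G00 X84.01 Y144.67
M4 S481
G01 X133.44 Y144.67 F2619
G01 X133.44 Y109.20
G01 X84.01 Y109.20
G01 X84.01 Y144.67
G00 X73.99 Y46.82
M4 S481
G01 X66.53 Y41.09 F2619
G01 X50.59 Y43.92
G01 X26.18 Y55.29
G00 X138.60 Y51.17
M4 S481
G01 X118.63 Y50.84 F2619
G01 X128.33 Y68.30
G01 X138.60 Y51.17
G00 X171.98 Y158.10
M4 S796
G01 X171.45 Y111.76 F1088
G01 X165.27 Y74.77
G01 X153.46 Y47.11
G00 X94.70 Y163.27
M4 S364
G01 X158.93 Y163.27 F2419
G01 X158.93 Y91.04
G01 X94.70 Y91.04
G01 X94.70 Y163.27
M5

1 u = 1 mm; y_m = 170.12 − y.

[1] `<path>` closed polygon, #ff8800→engrave S364 F2419: (82.16,56.95) → (93.28,123.19) → (156.31,39.33) → (192.47,90.88) → (162.24,19.62) → (82.16,56.95) (closed)

[2] `<circle>` circle, #0000ff→score S481 F2619: (145.71,26.53) → (134.98,45.11) → (113.52,45.11) → (102.79,26.53) → (113.52,7.95) → (134.98,7.95) → (145.71,26.53) (closed)

[3] `<path>` cubic bezier, #000000→cut S796 F1088: (193.56,143.83) → (179.48,143.46) → (172.18,135.93) → (169.13,136.06)

[4] `<polygon>` rectangle, #0000ff→score S481 F2619: (84.01,144.67) → (133.44,144.67) → (133.44,109.20) → (84.01,109.20) → (84.01,144.67) (closed)

[5] `<path>` quadratic bezier, #0000ff→score S481 F2619: (73.99,46.82) → (66.53,41.09) → (50.59,43.92) → (26.18,55.29)

[6] `<path>` regular polygon, #0000ff→score S481 F2619: (138.60,51.17) → (118.63,50.84) → (128.33,68.30) → (138.60,51.17) (closed)

[7] `<path>` quadratic bezier, #000000→cut S796 F1088: (171.98,158.10) → (171.45,111.76) → (165.27,74.77) → (153.46,47.11)

[8] `<rect>` rectangle, #ff8800→engrave S364 F2419: (94.70,163.27) → (158.93,163.27) → (158.93,91.04) → (94.70,91.04) → (94.70,163.27) (closed)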